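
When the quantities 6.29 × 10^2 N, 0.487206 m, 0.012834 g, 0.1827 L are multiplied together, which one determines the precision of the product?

6.29 × 10^2 N

6.29 × 10^2 N → 3 s.f.; 0.487206 m → 6 s.f.; 0.012834 g → 5 s.f.; 0.1827 L → 4 s.f.
The fewest is 3 significant figures, from 6.29 × 10^2 N.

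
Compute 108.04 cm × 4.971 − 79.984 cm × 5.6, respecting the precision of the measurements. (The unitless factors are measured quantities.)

9 × 10^1 cm

108.04 × 4.971 = 537.06684 → 5.371 × 10^2 cm (4 s.f., last digit at the 10^-1 place).
79.984 × 5.6 = 447.9104 → 4.5 × 10^2 cm (2 s.f., last digit at the 10^1 place).
Difference: 89.15644 cm; keep the coarser place, 10^1.
Result: 9 × 10^1 cm.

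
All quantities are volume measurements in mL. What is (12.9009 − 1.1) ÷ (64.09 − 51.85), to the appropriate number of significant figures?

12.9009 − 1.1 = 11.8009, limited to 1 d.p. → 3 s.f.; 64.09 − 51.85 = 12.24, limited to 2 d.p. → 4 s.f.
Carrying full precision, 11.8009 ÷ 12.24 = 0.964125816993…; keep min(3, 4) = 3 s.f.
Rounded to 3 significant figures: 0.964.

0.964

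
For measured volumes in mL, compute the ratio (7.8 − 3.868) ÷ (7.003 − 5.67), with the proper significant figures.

7.8 − 3.868 = 3.932, limited to 1 d.p. → 2 s.f.; 7.003 − 5.67 = 1.333, limited to 2 d.p. → 3 s.f.
Carrying full precision, 3.932 ÷ 1.333 = 2.94973743436…; keep min(2, 3) = 2 s.f.
Rounded to 2 significant figures: 2.9.

2.9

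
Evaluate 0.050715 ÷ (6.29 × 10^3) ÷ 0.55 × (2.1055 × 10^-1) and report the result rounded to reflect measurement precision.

0.050715 ÷ (6.29 × 10^3) ÷ 0.55 × (2.1055 × 10^-1) = 0.00000308658570603…
Multiplication/division keeps the fewest significant figures: 0.050715 → 5 s.f., 6.29 × 10^3 → 3 s.f., 0.55 → 2 s.f., 2.1055 × 10^-1 → 5 s.f.; limit is 2.
Rounded to 2 significant figures: 3.1 × 10^-6.

3.1 × 10^-6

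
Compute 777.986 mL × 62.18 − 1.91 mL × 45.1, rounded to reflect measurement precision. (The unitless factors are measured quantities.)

4.829 × 10⁴ mL

777.986 × 62.18 = 48375.16948 → 4.838 × 10⁴ mL (4 s.f., last digit at the 10^1 place).
1.91 × 45.1 = 86.141 → 86.1 mL (3 s.f., last digit at the 10^-1 place).
Difference: 48289.02848 mL; keep the coarser place, 10^1.
Result: 4.829 × 10⁴ mL.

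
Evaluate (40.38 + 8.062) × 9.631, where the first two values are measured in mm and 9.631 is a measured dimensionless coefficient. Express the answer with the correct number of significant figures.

40.38 mm + 8.062 mm = 48.442 mm; the sum is limited to 2 decimal places (4 s.f.).
Carrying full precision, 48.442 × 9.631 = 466.544902 mm; 9.631 has 4 s.f., so the result keeps min(4, 4) = 4 s.f.
Rounded to 4 significant figures: 466.5 mm.

466.5 mm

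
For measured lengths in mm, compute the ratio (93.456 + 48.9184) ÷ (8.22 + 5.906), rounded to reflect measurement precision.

93.456 + 48.9184 = 142.3744, limited to 3 d.p. → 6 s.f.; 8.22 + 5.906 = 14.126, limited to 2 d.p. → 4 s.f.
Carrying full precision, 142.3744 ÷ 14.126 = 10.0788899901…; keep min(6, 4) = 4 s.f.
Rounded to 4 significant figures: 10.08.

10.08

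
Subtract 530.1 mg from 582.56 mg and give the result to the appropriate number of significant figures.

52.5 mg

582.56 mg − 530.1 mg = 52.46 mg.
Addition/subtraction keeps the fewest decimal places: 582.56 → 2 decimal places, 530.1 → 1 decimal place; limit is 1.
Rounded to 1 decimal place: 52.5 mg.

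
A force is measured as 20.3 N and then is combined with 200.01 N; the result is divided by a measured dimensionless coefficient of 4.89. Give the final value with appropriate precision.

45.1 N

20.3 N + 200.01 N = 220.31 N; the sum is limited to 1 decimal place (4 s.f.).
Carrying full precision, 220.31 ÷ 4.89 = 45.0531697342… N; 4.89 has 3 s.f., so the result keeps min(4, 3) = 3 s.f.
Rounded to 3 significant figures: 45.1 N.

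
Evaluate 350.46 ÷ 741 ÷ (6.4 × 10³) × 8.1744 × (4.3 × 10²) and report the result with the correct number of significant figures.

350.46 ÷ 741 ÷ (6.4 × 10³) × 8.1744 × (4.3 × 10²) = 0.259755418421…
Multiplication/division keeps the fewest significant figures: 350.46 → 5 s.f., 741 → 3 s.f., 6.4 × 10³ → 2 s.f., 8.1744 → 5 s.f., 4.3 × 10² → 2 s.f.; limit is 2.
Rounded to 2 significant figures: 0.26.

0.26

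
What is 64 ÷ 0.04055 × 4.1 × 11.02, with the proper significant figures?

7.1 × 10⁴

64 ÷ 0.04055 × 4.1 × 11.02 = 71310.6781751…
Multiplication/division keeps the fewest significant figures: 64 → 2 s.f., 0.04055 → 4 s.f., 4.1 → 2 s.f., 11.02 → 4 s.f.; limit is 2.
Rounded to 2 significant figures: 7.1 × 10⁴.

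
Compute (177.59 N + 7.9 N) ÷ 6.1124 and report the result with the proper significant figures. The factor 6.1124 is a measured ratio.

30.35 N

177.59 N + 7.9 N = 185.49 N; the sum is limited to 1 decimal place (4 s.f.).
Carrying full precision, 185.49 ÷ 6.1124 = 30.3465087363… N; 6.1124 has 5 s.f., so the result keeps min(4, 5) = 4 s.f.
Rounded to 4 significant figures: 30.35 N.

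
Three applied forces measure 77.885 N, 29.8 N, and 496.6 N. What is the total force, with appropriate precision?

604.3 N

77.885 N + 29.8 N + 496.6 N = 604.285 N.
Addition/subtraction keeps the fewest decimal places: 77.885 → 3 decimal places, 29.8 → 1 decimal place, 496.6 → 1 decimal place; limit is 1.
Rounded to 1 decimal place: 604.3 N.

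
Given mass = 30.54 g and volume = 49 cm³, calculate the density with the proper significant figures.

0.62 g/cm³

density = 30.54 g ÷ 49 cm³ = 0.623265306122… g/cm³.
30.54 has 4 significant figures; 49 has 2.
Division/multiplication keeps the fewest: 2 significant figures.
Rounded: 0.62 g/cm³.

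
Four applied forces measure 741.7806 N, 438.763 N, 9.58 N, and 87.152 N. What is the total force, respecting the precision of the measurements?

741.7806 N + 438.763 N + 9.58 N + 87.152 N = 1277.2756 N.
Addition/subtraction keeps the fewest decimal places: 741.7806 → 4 decimal places, 438.763 → 3 decimal places, 9.58 → 2 decimal places, 87.152 → 3 decimal places; limit is 2.
Rounded to 2 decimal places: 1277.28 N.

1277.28 N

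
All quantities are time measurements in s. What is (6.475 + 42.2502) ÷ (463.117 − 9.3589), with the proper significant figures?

0.10738

6.475 + 42.2502 = 48.7252, limited to 3 d.p. → 5 s.f.; 463.117 − 9.3589 = 453.7581, limited to 3 d.p. → 6 s.f.
Carrying full precision, 48.7252 ÷ 453.7581 = 0.10738144399…; keep min(5, 6) = 5 s.f.
Rounded to 5 significant figures: 0.10738.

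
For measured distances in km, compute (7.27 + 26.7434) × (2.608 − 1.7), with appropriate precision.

7.27 + 26.7434 = 34.0134, limited to 2 d.p. → 4 s.f.; 2.608 − 1.7 = 0.908, limited to 1 d.p. → 1 s.f.
Carrying full precision, 34.0134 × 0.908 = 30.8841672; keep min(4, 1) = 1 s.f.
Rounded to 1 significant figure: 3 × 10¹ km².

3 × 10¹ km²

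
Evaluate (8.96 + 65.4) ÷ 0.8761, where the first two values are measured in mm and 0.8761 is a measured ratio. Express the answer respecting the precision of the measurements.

8.96 mm + 65.4 mm = 74.36 mm; the sum is limited to 1 decimal place (3 s.f.).
Carrying full precision, 74.36 ÷ 0.8761 = 84.87615569… mm; 0.8761 has 4 s.f., so the result keeps min(3, 4) = 3 s.f.
Rounded to 3 significant figures: 84.9 mm.

84.9 mm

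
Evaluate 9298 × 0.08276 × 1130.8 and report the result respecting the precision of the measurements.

9298 × 0.08276 × 1130.8 = 870153.404384
Multiplication/division keeps the fewest significant figures: 9298 → 4 s.f., 0.08276 → 4 s.f., 1130.8 → 5 s.f.; limit is 4.
Rounded to 4 significant figures: 8.702 × 10^5.

8.702 × 10^5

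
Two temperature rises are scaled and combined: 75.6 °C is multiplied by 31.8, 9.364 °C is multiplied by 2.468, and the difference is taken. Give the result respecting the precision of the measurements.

2.38 × 10^3 °C

75.6 × 31.8 = 2404.08 → 2.40 × 10^3 °C (3 s.f., last digit at the 10^1 place).
9.364 × 2.468 = 23.110352 → 23.11 °C (4 s.f., last digit at the 10^-2 place).
Difference: 2380.969648 °C; keep the coarser place, 10^1.
Result: 2.38 × 10^3 °C.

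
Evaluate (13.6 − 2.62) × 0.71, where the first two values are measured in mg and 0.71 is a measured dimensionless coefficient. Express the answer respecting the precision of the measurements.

13.6 mg − 2.62 mg = 10.98 mg; the difference is limited to 1 decimal place (3 s.f.).
Carrying full precision, 10.98 × 0.71 = 7.7958 mg; 0.71 has 2 s.f., so the result keeps min(3, 2) = 2 s.f.
Rounded to 2 significant figures: 7.8 mg.

7.8 mg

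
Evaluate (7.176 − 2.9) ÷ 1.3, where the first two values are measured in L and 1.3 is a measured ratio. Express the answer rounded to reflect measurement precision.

3.3 L

7.176 L − 2.9 L = 4.276 L; the difference is limited to 1 decimal place (2 s.f.).
Carrying full precision, 4.276 ÷ 1.3 = 3.28923076923… L; 1.3 has 2 s.f., so the result keeps min(2, 2) = 2 s.f.
Rounded to 2 significant figures: 3.3 L.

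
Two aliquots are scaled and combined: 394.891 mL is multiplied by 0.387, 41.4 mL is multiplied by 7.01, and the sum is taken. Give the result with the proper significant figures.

394.891 × 0.387 = 152.822817 → 153 mL (3 s.f., last digit at the 10^0 place).
41.4 × 7.01 = 290.214 → 2.90 × 10^2 mL (3 s.f., last digit at the 10^0 place).
Sum: 443.036817 mL; keep the coarser place, 10^0.
Result: 4.43 × 10^2 mL.

4.43 × 10^2 mL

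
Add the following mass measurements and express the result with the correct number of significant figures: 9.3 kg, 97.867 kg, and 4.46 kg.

111.6 kg

9.3 kg + 97.867 kg + 4.46 kg = 111.627 kg.
Addition/subtraction keeps the fewest decimal places: 9.3 → 1 decimal place, 97.867 → 3 decimal places, 4.46 → 2 decimal places; limit is 1.
Rounded to 1 decimal place: 111.6 kg.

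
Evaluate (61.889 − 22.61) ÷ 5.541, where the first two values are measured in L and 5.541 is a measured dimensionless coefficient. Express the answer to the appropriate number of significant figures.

61.889 L − 22.61 L = 39.279 L; the difference is limited to 2 decimal places (4 s.f.).
Carrying full precision, 39.279 ÷ 5.541 = 7.08879263671… L; 5.541 has 4 s.f., so the result keeps min(4, 4) = 4 s.f.
Rounded to 4 significant figures: 7.089 L.

7.089 L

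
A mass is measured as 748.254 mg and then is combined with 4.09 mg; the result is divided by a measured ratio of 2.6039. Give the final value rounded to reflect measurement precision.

748.254 mg + 4.09 mg = 752.344 mg; the sum is limited to 2 decimal places (5 s.f.).
Carrying full precision, 752.344 ÷ 2.6039 = 288.929682399… mg; 2.6039 has 5 s.f., so the result keeps min(5, 5) = 5 s.f.
Rounded to 5 significant figures: 288.93 mg.

288.93 mg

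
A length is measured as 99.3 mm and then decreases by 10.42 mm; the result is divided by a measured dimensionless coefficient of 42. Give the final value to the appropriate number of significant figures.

2.1 mm

99.3 mm − 10.42 mm = 88.88 mm; the difference is limited to 1 decimal place (3 s.f.).
Carrying full precision, 88.88 ÷ 42 = 2.11619047619… mm; 42 has 2 s.f., so the result keeps min(3, 2) = 2 s.f.
Rounded to 2 significant figures: 2.1 mm.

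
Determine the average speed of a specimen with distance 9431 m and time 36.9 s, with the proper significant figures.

256 m/s

average speed = 9431 m ÷ 36.9 s = 255.582655827… m/s.
9431 has 4 significant figures; 36.9 has 3.
Division/multiplication keeps the fewest: 3 significant figures.
Rounded: 256 m/s.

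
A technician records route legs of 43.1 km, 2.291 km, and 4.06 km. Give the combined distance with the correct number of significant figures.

43.1 km + 2.291 km + 4.06 km = 49.451 km.
Addition/subtraction keeps the fewest decimal places: 43.1 → 1 decimal place, 2.291 → 3 decimal places, 4.06 → 2 decimal places; limit is 1.
Rounded to 1 decimal place: 49.5 km.

49.5 km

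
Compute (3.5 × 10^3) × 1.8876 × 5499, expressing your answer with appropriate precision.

3.6 × 10^7

(3.5 × 10^3) × 1.8876 × 5499 = 36329693.4
Multiplication/division keeps the fewest significant figures: 3.5 × 10^3 → 2 s.f., 1.8876 → 5 s.f., 5499 → 4 s.f.; limit is 2.
Rounded to 2 significant figures: 3.6 × 10^7.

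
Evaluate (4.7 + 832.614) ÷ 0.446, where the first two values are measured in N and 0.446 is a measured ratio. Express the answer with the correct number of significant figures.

1.88 × 10³ N

4.7 N + 832.614 N = 837.314 N; the sum is limited to 1 decimal place (4 s.f.).
Carrying full precision, 837.314 ÷ 0.446 = 1877.38565022… N; 0.446 has 3 s.f., so the result keeps min(4, 3) = 3 s.f.
Rounded to 3 significant figures: 1.88 × 10³ N.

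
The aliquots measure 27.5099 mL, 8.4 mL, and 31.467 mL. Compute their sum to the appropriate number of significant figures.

27.5099 mL + 8.4 mL + 31.467 mL = 67.3769 mL.
Addition/subtraction keeps the fewest decimal places: 27.5099 → 4 decimal places, 8.4 → 1 decimal place, 31.467 → 3 decimal places; limit is 1.
Rounded to 1 decimal place: 67.4 mL.

67.4 mL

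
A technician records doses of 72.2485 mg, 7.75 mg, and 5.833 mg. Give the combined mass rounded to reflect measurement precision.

72.2485 mg + 7.75 mg + 5.833 mg = 85.8315 mg.
Addition/subtraction keeps the fewest decimal places: 72.2485 → 4 decimal places, 7.75 → 2 decimal places, 5.833 → 3 decimal places; limit is 2.
Rounded to 2 decimal places: 85.83 mg.

85.83 mg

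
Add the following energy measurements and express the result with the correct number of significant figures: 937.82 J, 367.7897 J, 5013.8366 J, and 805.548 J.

937.82 J + 367.7897 J + 5013.8366 J + 805.548 J = 7124.9943 J.
Addition/subtraction keeps the fewest decimal places: 937.82 → 2 decimal places, 367.7897 → 4 decimal places, 5013.8366 → 4 decimal places, 805.548 → 3 decimal places; limit is 2.
Rounded to 2 decimal places: 7124.99 J.

7124.99 J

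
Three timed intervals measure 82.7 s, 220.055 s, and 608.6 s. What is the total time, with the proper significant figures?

911.4 s

82.7 s + 220.055 s + 608.6 s = 911.355 s.
Addition/subtraction keeps the fewest decimal places: 82.7 → 1 decimal place, 220.055 → 3 decimal places, 608.6 → 1 decimal place; limit is 1.
Rounded to 1 decimal place: 911.4 s.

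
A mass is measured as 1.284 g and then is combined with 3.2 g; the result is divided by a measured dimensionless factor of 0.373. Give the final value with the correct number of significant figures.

1.284 g + 3.2 g = 4.484 g; the sum is limited to 1 decimal place (2 s.f.).
Carrying full precision, 4.484 ÷ 0.373 = 12.0214477212… g; 0.373 has 3 s.f., so the result keeps min(2, 3) = 2 s.f.
Rounded to 2 significant figures: 12 g.

12 g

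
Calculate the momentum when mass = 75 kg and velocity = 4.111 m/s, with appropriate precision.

momentum = 75 kg × 4.111 m/s = 308.325 kg·m/s.
75 has 2 significant figures; 4.111 has 4.
Division/multiplication keeps the fewest: 2 significant figures.
Rounded: 3.1 × 10^2 kg·m/s.

3.1 × 10^2 kg·m/s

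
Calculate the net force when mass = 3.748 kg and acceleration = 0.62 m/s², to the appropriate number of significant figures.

net force = 3.748 kg × 0.62 m/s² = 2.32376 N.
3.748 has 4 significant figures; 0.62 has 2.
Division/multiplication keeps the fewest: 2 significant figures.
Rounded: 2.3 N.

2.3 N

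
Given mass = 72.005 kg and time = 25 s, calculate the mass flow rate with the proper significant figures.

2.9 kg/s

mass flow rate = 72.005 kg ÷ 25 s = 2.8802 kg/s.
72.005 has 5 significant figures; 25 has 2.
Division/multiplication keeps the fewest: 2 significant figures.
Rounded: 2.9 kg/s.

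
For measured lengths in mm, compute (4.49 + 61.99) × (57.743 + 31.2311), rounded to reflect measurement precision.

4.49 + 61.99 = 66.48, limited to 2 d.p. → 4 s.f.; 57.743 + 31.2311 = 88.9741, limited to 3 d.p. → 5 s.f.
Carrying full precision, 66.48 × 88.9741 = 5914.998168; keep min(4, 5) = 4 s.f.
Rounded to 4 significant figures: 5915 mm².

5915 mm²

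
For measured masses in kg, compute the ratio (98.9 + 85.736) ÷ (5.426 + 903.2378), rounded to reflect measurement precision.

98.9 + 85.736 = 184.636, limited to 1 d.p. → 4 s.f.; 5.426 + 903.2378 = 908.6638, limited to 3 d.p. → 6 s.f.
Carrying full precision, 184.636 ÷ 908.6638 = 0.203195065105…; keep min(4, 6) = 4 s.f.
Rounded to 4 significant figures: 0.2032.

0.2032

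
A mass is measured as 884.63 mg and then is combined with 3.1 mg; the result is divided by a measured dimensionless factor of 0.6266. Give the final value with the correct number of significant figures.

1417 mg

884.63 mg + 3.1 mg = 887.73 mg; the sum is limited to 1 decimal place (4 s.f.).
Carrying full precision, 887.73 ÷ 0.6266 = 1416.74114267… mg; 0.6266 has 4 s.f., so the result keeps min(4, 4) = 4 s.f.
Rounded to 4 significant figures: 1417 mg.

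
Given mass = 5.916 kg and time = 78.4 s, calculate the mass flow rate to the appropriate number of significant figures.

mass flow rate = 5.916 kg ÷ 78.4 s = 0.0754591836735… kg/s.
5.916 has 4 significant figures; 78.4 has 3.
Division/multiplication keeps the fewest: 3 significant figures.
Rounded: 0.0755 kg/s.

0.0755 kg/s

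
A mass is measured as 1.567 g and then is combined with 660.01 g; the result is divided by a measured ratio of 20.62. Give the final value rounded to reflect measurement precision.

32.08 g

1.567 g + 660.01 g = 661.577 g; the sum is limited to 2 decimal places (5 s.f.).
Carrying full precision, 661.577 ÷ 20.62 = 32.0842386033… g; 20.62 has 4 s.f., so the result keeps min(5, 4) = 4 s.f.
Rounded to 4 significant figures: 32.08 g.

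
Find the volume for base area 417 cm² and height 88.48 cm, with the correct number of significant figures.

volume = 417 cm² × 88.48 cm = 36896.16 cm³.
417 has 3 significant figures; 88.48 has 4.
Division/multiplication keeps the fewest: 3 significant figures.
Rounded: 3.69 × 10⁴ cm³.

3.69 × 10⁴ cm³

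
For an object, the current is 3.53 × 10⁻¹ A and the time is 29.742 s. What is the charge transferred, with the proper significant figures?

10.5 C

charge transferred = 3.53 × 10⁻¹ A × 29.742 s = 10.498926 C.
3.53 × 10⁻¹ has 3 significant figures; 29.742 has 5.
Division/multiplication keeps the fewest: 3 significant figures.
Rounded: 10.5 C.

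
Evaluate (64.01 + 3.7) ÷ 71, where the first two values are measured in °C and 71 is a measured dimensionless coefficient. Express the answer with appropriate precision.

0.95 °C

64.01 °C + 3.7 °C = 67.71 °C; the sum is limited to 1 decimal place (3 s.f.).
Carrying full precision, 67.71 ÷ 71 = 0.953661971831… °C; 71 has 2 s.f., so the result keeps min(3, 2) = 2 s.f.
Rounded to 2 significant figures: 0.95 °C.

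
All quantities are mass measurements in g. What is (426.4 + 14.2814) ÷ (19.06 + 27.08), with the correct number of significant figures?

426.4 + 14.2814 = 440.6814, limited to 1 d.p. → 4 s.f.; 19.06 + 27.08 = 46.14, limited to 2 d.p. → 4 s.f.
Carrying full precision, 440.6814 ÷ 46.14 = 9.55096228869…; keep min(4, 4) = 4 s.f.
Rounded to 4 significant figures: 9.551.

9.551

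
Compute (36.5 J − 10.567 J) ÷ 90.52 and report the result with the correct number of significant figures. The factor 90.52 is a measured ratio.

36.5 J − 10.567 J = 25.933 J; the difference is limited to 1 decimal place (3 s.f.).
Carrying full precision, 25.933 ÷ 90.52 = 0.286489173663… J; 90.52 has 4 s.f., so the result keeps min(3, 4) = 3 s.f.
Rounded to 3 significant figures: 0.286 J.

0.286 J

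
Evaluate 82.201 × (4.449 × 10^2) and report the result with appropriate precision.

82.201 × (4.449 × 10^2) = 36571.2249
Multiplication/division keeps the fewest significant figures: 82.201 → 5 s.f., 4.449 × 10^2 → 4 s.f.; limit is 4.
Rounded to 4 significant figures: 3.657 × 10^4.

3.657 × 10^4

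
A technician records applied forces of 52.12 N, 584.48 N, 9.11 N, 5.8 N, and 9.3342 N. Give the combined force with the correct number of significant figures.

52.12 N + 584.48 N + 9.11 N + 5.8 N + 9.3342 N = 660.8442 N.
Addition/subtraction keeps the fewest decimal places: 52.12 → 2 decimal places, 584.48 → 2 decimal places, 9.11 → 2 decimal places, 5.8 → 1 decimal place, 9.3342 → 4 decimal places; limit is 1.
Rounded to 1 decimal place: 660.8 N.

660.8 N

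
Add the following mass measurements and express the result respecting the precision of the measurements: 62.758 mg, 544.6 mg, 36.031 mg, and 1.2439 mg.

644.6 mg

62.758 mg + 544.6 mg + 36.031 mg + 1.2439 mg = 644.6329 mg.
Addition/subtraction keeps the fewest decimal places: 62.758 → 3 decimal places, 544.6 → 1 decimal place, 36.031 → 3 decimal places, 1.2439 → 4 decimal places; limit is 1.
Rounded to 1 decimal place: 644.6 mg.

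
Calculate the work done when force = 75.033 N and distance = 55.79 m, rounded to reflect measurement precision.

4186 J

work done = 75.033 N × 55.79 m = 4186.09107 J.
75.033 has 5 significant figures; 55.79 has 4.
Division/multiplication keeps the fewest: 4 significant figures.
Rounded: 4186 J.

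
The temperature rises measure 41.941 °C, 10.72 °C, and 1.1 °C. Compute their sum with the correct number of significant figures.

41.941 °C + 10.72 °C + 1.1 °C = 53.761 °C.
Addition/subtraction keeps the fewest decimal places: 41.941 → 3 decimal places, 10.72 → 2 decimal places, 1.1 → 1 decimal place; limit is 1.
Rounded to 1 decimal place: 53.8 °C.

53.8 °C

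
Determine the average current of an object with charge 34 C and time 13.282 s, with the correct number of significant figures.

2.6 A

average current = 34 C ÷ 13.282 s = 2.55985544346… A.
34 has 2 significant figures; 13.282 has 5.
Division/multiplication keeps the fewest: 2 significant figures.
Rounded: 2.6 A.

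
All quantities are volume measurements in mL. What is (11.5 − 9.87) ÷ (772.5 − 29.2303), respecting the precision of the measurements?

0.0022

11.5 − 9.87 = 1.63, limited to 1 d.p. → 2 s.f.; 772.5 − 29.2303 = 743.2697, limited to 1 d.p. → 4 s.f.
Carrying full precision, 1.63 ÷ 743.2697 = 0.00219301284581…; keep min(2, 4) = 2 s.f.
Rounded to 2 significant figures: 0.0022.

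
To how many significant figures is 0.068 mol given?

0.068: leading zeros are not significant.

2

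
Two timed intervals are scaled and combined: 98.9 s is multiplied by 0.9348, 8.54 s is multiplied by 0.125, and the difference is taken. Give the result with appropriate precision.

98.9 × 0.9348 = 92.45172 → 92.5 s (3 s.f., last digit at the 10^-1 place).
8.54 × 0.125 = 1.0675 → 1.07 s (3 s.f., last digit at the 10^-2 place).
Difference: 91.38422 s; keep the coarser place, 10^-1.
Result: 91.4 s.

91.4 s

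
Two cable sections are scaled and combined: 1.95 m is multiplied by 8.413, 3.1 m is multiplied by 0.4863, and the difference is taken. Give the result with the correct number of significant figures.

1.95 × 8.413 = 16.40535 → 16.4 m (3 s.f., last digit at the 10^-1 place).
3.1 × 0.4863 = 1.50753 → 1.5 m (2 s.f., last digit at the 10^-1 place).
Difference: 14.89782 m; keep the coarser place, 10^-1.
Result: 14.9 m.

14.9 m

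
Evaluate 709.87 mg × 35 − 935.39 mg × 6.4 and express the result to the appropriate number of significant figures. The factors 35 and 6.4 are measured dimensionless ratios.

709.87 × 35 = 24845.45 → 2.5 × 10⁴ mg (2 s.f., last digit at the 10^3 place).
935.39 × 6.4 = 5986.496 → 6.0 × 10³ mg (2 s.f., last digit at the 10^2 place).
Difference: 18858.954 mg; keep the coarser place, 10^3.
Result: 1.9 × 10⁴ mg.

1.9 × 10⁴ mg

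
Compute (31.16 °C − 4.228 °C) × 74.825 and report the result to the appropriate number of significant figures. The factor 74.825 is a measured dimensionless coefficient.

2015 °C

31.16 °C − 4.228 °C = 26.932 °C; the difference is limited to 2 decimal places (4 s.f.).
Carrying full precision, 26.932 × 74.825 = 2015.1869 °C; 74.825 has 5 s.f., so the result keeps min(4, 5) = 4 s.f.
Rounded to 4 significant figures: 2015 °C.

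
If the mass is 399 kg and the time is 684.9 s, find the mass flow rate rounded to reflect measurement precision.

5.83 × 10^-1 kg/s

mass flow rate = 399 kg ÷ 684.9 s = 0.582566798073… kg/s.
399 has 3 significant figures; 684.9 has 4.
Division/multiplication keeps the fewest: 3 significant figures.
Rounded: 5.83 × 10^-1 kg/s.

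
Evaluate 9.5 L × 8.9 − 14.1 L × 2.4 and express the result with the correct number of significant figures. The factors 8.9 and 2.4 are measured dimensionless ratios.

9.5 × 8.9 = 84.55 → 85 L (2 s.f., last digit at the 10^0 place).
14.1 × 2.4 = 33.84 → 34 L (2 s.f., last digit at the 10^0 place).
Difference: 50.71 L; keep the coarser place, 10^0.
Result: 51 L.

51 L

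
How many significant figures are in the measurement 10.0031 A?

6

10.0031: zeros between nonzero digits are significant.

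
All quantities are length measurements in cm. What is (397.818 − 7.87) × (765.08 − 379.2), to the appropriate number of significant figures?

1.505 × 10^5 cm²

397.818 − 7.87 = 389.948, limited to 2 d.p. → 5 s.f.; 765.08 − 379.2 = 385.88, limited to 1 d.p. → 4 s.f.
Carrying full precision, 389.948 × 385.88 = 150473.13424; keep min(5, 4) = 4 s.f.
Rounded to 4 significant figures: 1.505 × 10^5 cm².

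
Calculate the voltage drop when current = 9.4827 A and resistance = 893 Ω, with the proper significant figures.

8.47 × 10³ V

voltage drop = 9.4827 A × 893 Ω = 8468.0511 V.
9.4827 has 5 significant figures; 893 has 3.
Division/multiplication keeps the fewest: 3 significant figures.
Rounded: 8.47 × 10³ V.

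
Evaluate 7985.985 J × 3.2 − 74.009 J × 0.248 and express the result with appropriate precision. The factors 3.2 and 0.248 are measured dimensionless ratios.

7985.985 × 3.2 = 25555.152 → 2.6 × 10^4 J (2 s.f., last digit at the 10^3 place).
74.009 × 0.248 = 18.354232 → 18.4 J (3 s.f., last digit at the 10^-1 place).
Difference: 25536.797768 J; keep the coarser place, 10^3.
Result: 2.6 × 10^4 J.

2.6 × 10^4 J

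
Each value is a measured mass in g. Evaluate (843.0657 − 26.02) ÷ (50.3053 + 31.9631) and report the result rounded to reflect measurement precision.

843.0657 − 26.02 = 817.0457, limited to 2 d.p. → 5 s.f.; 50.3053 + 31.9631 = 82.2684, limited to 4 d.p. → 6 s.f.
Carrying full precision, 817.0457 ÷ 82.2684 = 9.93146457206…; keep min(5, 6) = 5 s.f.
Rounded to 5 significant figures: 9.9315.

9.9315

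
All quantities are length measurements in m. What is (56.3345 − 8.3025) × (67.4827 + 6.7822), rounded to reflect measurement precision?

3567.09 m²

56.3345 − 8.3025 = 48.0320, limited to 4 d.p. → 6 s.f.; 67.4827 + 6.7822 = 74.2649, limited to 4 d.p. → 6 s.f.
Carrying full precision, 48.0320 × 74.2649 = 3567.0916768; keep min(6, 6) = 6 s.f.
Rounded to 6 significant figures: 3567.09 m².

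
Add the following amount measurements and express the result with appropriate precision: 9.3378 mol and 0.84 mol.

9.3378 mol + 0.84 mol = 10.1778 mol.
Addition/subtraction keeps the fewest decimal places: 9.3378 → 4 decimal places, 0.84 → 2 decimal places; limit is 2.
Rounded to 2 decimal places: 10.18 mol.

10.18 mol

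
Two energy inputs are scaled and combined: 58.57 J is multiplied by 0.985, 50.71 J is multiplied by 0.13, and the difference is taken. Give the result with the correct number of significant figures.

58.57 × 0.985 = 57.69145 → 57.7 J (3 s.f., last digit at the 10^-1 place).
50.71 × 0.13 = 6.5923 → 6.6 J (2 s.f., last digit at the 10^-1 place).
Difference: 51.09915 J; keep the coarser place, 10^-1.
Result: 51.1 J.

51.1 J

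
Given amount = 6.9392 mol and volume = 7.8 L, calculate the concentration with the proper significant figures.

0.89 mol/L

concentration = 6.9392 mol ÷ 7.8 L = 0.889641025641… mol/L.
6.9392 has 5 significant figures; 7.8 has 2.
Division/multiplication keeps the fewest: 2 significant figures.
Rounded: 0.89 mol/L.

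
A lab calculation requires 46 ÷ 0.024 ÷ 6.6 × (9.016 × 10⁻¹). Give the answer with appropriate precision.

46 ÷ 0.024 ÷ 6.6 × (9.016 × 10⁻¹) = 261.828282828…
Multiplication/division keeps the fewest significant figures: 46 → 2 s.f., 0.024 → 2 s.f., 6.6 → 2 s.f., 9.016 × 10⁻¹ → 4 s.f.; limit is 2.
Rounded to 2 significant figures: 2.6 × 10².

2.6 × 10²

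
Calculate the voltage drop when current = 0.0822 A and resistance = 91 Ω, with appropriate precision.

7.5 V

voltage drop = 0.0822 A × 91 Ω = 7.4802 V.
0.0822 has 3 significant figures; 91 has 2.
Division/multiplication keeps the fewest: 2 significant figures.
Rounded: 7.5 V.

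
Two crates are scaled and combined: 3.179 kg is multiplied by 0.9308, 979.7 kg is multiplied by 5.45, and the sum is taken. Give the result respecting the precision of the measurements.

3.179 × 0.9308 = 2.9590132 → 2.959 kg (4 s.f., last digit at the 10^-3 place).
979.7 × 5.45 = 5339.365 → 5.34 × 10³ kg (3 s.f., last digit at the 10^1 place).
Sum: 5342.3240132 kg; keep the coarser place, 10^1.
Result: 5.34 × 10³ kg.

5.34 × 10³ kg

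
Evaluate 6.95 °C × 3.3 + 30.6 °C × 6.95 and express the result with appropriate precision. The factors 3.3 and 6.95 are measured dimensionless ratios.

6.95 × 3.3 = 22.935 → 23 °C (2 s.f., last digit at the 10^0 place).
30.6 × 6.95 = 212.67 → 213 °C (3 s.f., last digit at the 10^0 place).
Sum: 235.605 °C; keep the coarser place, 10^0.
Result: 236 °C.

236 °C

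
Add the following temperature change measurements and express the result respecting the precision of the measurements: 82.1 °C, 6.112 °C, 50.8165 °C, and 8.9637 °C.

82.1 °C + 6.112 °C + 50.8165 °C + 8.9637 °C = 147.9922 °C.
Addition/subtraction keeps the fewest decimal places: 82.1 → 1 decimal place, 6.112 → 3 decimal places, 50.8165 → 4 decimal places, 8.9637 → 4 decimal places; limit is 1.
Rounded to 1 decimal place: 1.480 × 10^2 °C.

1.480 × 10^2 °C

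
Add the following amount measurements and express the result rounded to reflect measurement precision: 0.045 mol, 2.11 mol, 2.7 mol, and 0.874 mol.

0.045 mol + 2.11 mol + 2.7 mol + 0.874 mol = 5.729 mol.
Addition/subtraction keeps the fewest decimal places: 0.045 → 3 decimal places, 2.11 → 2 decimal places, 2.7 → 1 decimal place, 0.874 → 3 decimal places; limit is 1.
Rounded to 1 decimal place: 5.7 mol.

5.7 mol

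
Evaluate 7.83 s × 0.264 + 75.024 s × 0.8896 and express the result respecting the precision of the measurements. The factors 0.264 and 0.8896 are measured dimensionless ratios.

68.81 s

7.83 × 0.264 = 2.06712 → 2.07 s (3 s.f., last digit at the 10^-2 place).
75.024 × 0.8896 = 66.7413504 → 66.74 s (4 s.f., last digit at the 10^-2 place).
Sum: 68.8084704 s; keep the coarser place, 10^-2.
Result: 68.81 s.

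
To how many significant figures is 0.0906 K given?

0.0906: leading zeros are not significant; zeros between nonzero digits are significant.

3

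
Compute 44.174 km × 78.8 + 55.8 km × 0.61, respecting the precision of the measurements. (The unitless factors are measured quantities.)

44.174 × 78.8 = 3480.9112 → 3.48 × 10^3 km (3 s.f., last digit at the 10^1 place).
55.8 × 0.61 = 34.038 → 34 km (2 s.f., last digit at the 10^0 place).
Sum: 3514.9492 km; keep the coarser place, 10^1.
Result: 3.51 × 10^3 km.

3.51 × 10^3 km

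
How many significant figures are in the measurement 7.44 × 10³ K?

7.44 × 10³: in scientific notation every digit of the coefficient is significant.

3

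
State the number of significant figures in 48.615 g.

48.615: every digit is nonzero and significant.

5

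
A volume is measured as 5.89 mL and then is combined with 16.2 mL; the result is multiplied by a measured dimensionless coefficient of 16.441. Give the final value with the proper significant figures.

3.63 × 10² mL

5.89 mL + 16.2 mL = 22.09 mL; the sum is limited to 1 decimal place (3 s.f.).
Carrying full precision, 22.09 × 16.441 = 363.18169 mL; 16.441 has 5 s.f., so the result keeps min(3, 5) = 3 s.f.
Rounded to 3 significant figures: 3.63 × 10² mL.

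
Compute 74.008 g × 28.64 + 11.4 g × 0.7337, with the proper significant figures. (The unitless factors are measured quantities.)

2128 g

74.008 × 28.64 = 2119.58912 → 2120. g (4 s.f., last digit at the 10^0 place).
11.4 × 0.7337 = 8.36418 → 8.36 g (3 s.f., last digit at the 10^-2 place).
Sum: 2127.9533 g; keep the coarser place, 10^0.
Result: 2128 g.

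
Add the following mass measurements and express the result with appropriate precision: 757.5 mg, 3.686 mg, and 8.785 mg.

757.5 mg + 3.686 mg + 8.785 mg = 769.971 mg.
Addition/subtraction keeps the fewest decimal places: 757.5 → 1 decimal place, 3.686 → 3 decimal places, 8.785 → 3 decimal places; limit is 1.
Rounded to 1 decimal place: 770.0 mg.

770.0 mg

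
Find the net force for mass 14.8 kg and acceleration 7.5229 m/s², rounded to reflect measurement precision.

net force = 14.8 kg × 7.5229 m/s² = 111.33892 N.
14.8 has 3 significant figures; 7.5229 has 5.
Division/multiplication keeps the fewest: 3 significant figures.
Rounded: 111 N.

111 N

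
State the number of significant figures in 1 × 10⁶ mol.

1

1 × 10⁶: in scientific notation every digit of the coefficient is significant.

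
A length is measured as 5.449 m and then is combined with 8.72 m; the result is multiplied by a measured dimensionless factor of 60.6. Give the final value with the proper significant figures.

5.449 m + 8.72 m = 14.169 m; the sum is limited to 2 decimal places (4 s.f.).
Carrying full precision, 14.169 × 60.6 = 858.6414 m; 60.6 has 3 s.f., so the result keeps min(4, 3) = 3 s.f.
Rounded to 3 significant figures: 8.59 × 10² m.

8.59 × 10² m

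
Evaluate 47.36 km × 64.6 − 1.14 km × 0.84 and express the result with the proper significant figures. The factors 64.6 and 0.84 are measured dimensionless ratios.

3.06 × 10³ km

47.36 × 64.6 = 3059.456 → 3.06 × 10³ km (3 s.f., last digit at the 10^1 place).
1.14 × 0.84 = 0.9576 → 0.96 km (2 s.f., last digit at the 10^-2 place).
Difference: 3058.4984 km; keep the coarser place, 10^1.
Result: 3.06 × 10³ km.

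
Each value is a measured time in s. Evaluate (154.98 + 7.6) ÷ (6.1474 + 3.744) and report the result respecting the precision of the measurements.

16.44

154.98 + 7.6 = 162.58, limited to 1 d.p. → 4 s.f.; 6.1474 + 3.744 = 9.8914, limited to 3 d.p. → 4 s.f.
Carrying full precision, 162.58 ÷ 9.8914 = 16.4365003943…; keep min(4, 4) = 4 s.f.
Rounded to 4 significant figures: 16.44.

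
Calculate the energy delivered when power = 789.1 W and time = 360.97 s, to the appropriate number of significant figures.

energy delivered = 789.1 W × 360.97 s = 284841.427 J.
789.1 has 4 significant figures; 360.97 has 5.
Division/multiplication keeps the fewest: 4 significant figures.
Rounded: 2.848 × 10⁵ J.

2.848 × 10⁵ J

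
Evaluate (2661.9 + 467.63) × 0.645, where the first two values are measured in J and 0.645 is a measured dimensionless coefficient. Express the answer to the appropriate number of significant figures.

2.02 × 10³ J

2661.9 J + 467.63 J = 3129.53 J; the sum is limited to 1 decimal place (5 s.f.).
Carrying full precision, 3129.53 × 0.645 = 2018.54685 J; 0.645 has 3 s.f., so the result keeps min(5, 3) = 3 s.f.
Rounded to 3 significant figures: 2.02 × 10³ J.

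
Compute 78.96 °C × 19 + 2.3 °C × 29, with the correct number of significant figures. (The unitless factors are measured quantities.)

78.96 × 19 = 1500.24 → 1.5 × 10^3 °C (2 s.f., last digit at the 10^2 place).
2.3 × 29 = 66.7 → 67 °C (2 s.f., last digit at the 10^0 place).
Sum: 1566.94 °C; keep the coarser place, 10^2.
Result: 1.6 × 10^3 °C.

1.6 × 10^3 °C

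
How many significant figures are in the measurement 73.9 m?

73.9: every digit is nonzero and significant.

3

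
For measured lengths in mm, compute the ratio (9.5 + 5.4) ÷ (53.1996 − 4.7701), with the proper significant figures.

0.308

9.5 + 5.4 = 14.9, limited to 1 d.p. → 3 s.f.; 53.1996 − 4.7701 = 48.4295, limited to 4 d.p. → 6 s.f.
Carrying full precision, 14.9 ÷ 48.4295 = 0.307663717362…; keep min(3, 6) = 3 s.f.
Rounded to 3 significant figures: 0.308.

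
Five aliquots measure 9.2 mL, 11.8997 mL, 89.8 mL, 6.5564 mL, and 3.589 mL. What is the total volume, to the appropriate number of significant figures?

121.0 mL

9.2 mL + 11.8997 mL + 89.8 mL + 6.5564 mL + 3.589 mL = 121.0451 mL.
Addition/subtraction keeps the fewest decimal places: 9.2 → 1 decimal place, 11.8997 → 4 decimal places, 89.8 → 1 decimal place, 6.5564 → 4 decimal places, 3.589 → 3 decimal places; limit is 1.
Rounded to 1 decimal place: 121.0 mL.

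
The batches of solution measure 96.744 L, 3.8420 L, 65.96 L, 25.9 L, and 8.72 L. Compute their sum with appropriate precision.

201.2 L

96.744 L + 3.8420 L + 65.96 L + 25.9 L + 8.72 L = 201.1660 L.
Addition/subtraction keeps the fewest decimal places: 96.744 → 3 decimal places, 3.8420 → 4 decimal places, 65.96 → 2 decimal places, 25.9 → 1 decimal place, 8.72 → 2 decimal places; limit is 1.
Rounded to 1 decimal place: 201.2 L.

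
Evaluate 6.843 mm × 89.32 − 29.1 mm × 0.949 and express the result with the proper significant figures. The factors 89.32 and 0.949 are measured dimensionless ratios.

6.843 × 89.32 = 611.21676 → 611.2 mm (4 s.f., last digit at the 10^-1 place).
29.1 × 0.949 = 27.6159 → 27.6 mm (3 s.f., last digit at the 10^-1 place).
Difference: 583.60086 mm; keep the coarser place, 10^-1.
Result: 583.6 mm.

583.6 mm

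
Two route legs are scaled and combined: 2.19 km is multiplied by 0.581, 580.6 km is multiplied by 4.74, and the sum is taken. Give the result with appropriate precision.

2.75 × 10^3 km

2.19 × 0.581 = 1.27239 → 1.27 km (3 s.f., last digit at the 10^-2 place).
580.6 × 4.74 = 2752.044 → 2.75 × 10^3 km (3 s.f., last digit at the 10^1 place).
Sum: 2753.31639 km; keep the coarser place, 10^1.
Result: 2.75 × 10^3 km.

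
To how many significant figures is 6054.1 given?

5

6054.1: zeros between nonzero digits are significant.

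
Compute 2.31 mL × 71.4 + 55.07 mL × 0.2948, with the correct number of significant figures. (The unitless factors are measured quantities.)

2.31 × 71.4 = 164.934 → 165 mL (3 s.f., last digit at the 10^0 place).
55.07 × 0.2948 = 16.234636 → 16.23 mL (4 s.f., last digit at the 10^-2 place).
Sum: 181.168636 mL; keep the coarser place, 10^0.
Result: 181 mL.

181 mL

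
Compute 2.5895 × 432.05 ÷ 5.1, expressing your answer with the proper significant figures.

2.5895 × 432.05 ÷ 5.1 = 219.371269608…
Multiplication/division keeps the fewest significant figures: 2.5895 → 5 s.f., 432.05 → 5 s.f., 5.1 → 2 s.f.; limit is 2.
Rounded to 2 significant figures: 2.2 × 10^2.

2.2 × 10^2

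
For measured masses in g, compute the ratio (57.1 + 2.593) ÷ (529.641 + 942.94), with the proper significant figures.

0.0405

57.1 + 2.593 = 59.693, limited to 1 d.p. → 3 s.f.; 529.641 + 942.94 = 1472.581, limited to 2 d.p. → 6 s.f.
Carrying full precision, 59.693 ÷ 1472.581 = 0.040536310057…; keep min(3, 6) = 3 s.f.
Rounded to 3 significant figures: 0.0405.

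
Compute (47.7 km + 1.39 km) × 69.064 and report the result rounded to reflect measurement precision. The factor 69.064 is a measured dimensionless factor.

47.7 km + 1.39 km = 49.09 km; the sum is limited to 1 decimal place (3 s.f.).
Carrying full precision, 49.09 × 69.064 = 3390.35176 km; 69.064 has 5 s.f., so the result keeps min(3, 5) = 3 s.f.
Rounded to 3 significant figures: 3.39 × 10^3 km.

3.39 × 10^3 km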